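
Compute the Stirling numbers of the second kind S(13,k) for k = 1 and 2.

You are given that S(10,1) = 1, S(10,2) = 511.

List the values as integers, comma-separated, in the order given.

row 11: T[11][1]=1·1+0=1  T[11][2]=2·511+1=1023
row 12: T[12][1]=1·1+0=1  T[12][2]=2·1023+1=2047
row 13: T[13][1]=1·1+0=1  T[13][2]=2·2047+1=4095
Read S(13,1) = 1, S(13,2) = 4095.

1, 4095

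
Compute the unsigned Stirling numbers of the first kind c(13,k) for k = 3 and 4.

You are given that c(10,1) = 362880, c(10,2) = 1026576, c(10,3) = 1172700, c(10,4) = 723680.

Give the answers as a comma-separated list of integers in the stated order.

i=11: T(11,1)=0+10·362880=3628800 | T(11,2)=362880+10·1026576=10628640 | T(11,3)=1026576+10·1172700=12753576 | T(11,4)=1172700+10·723680=8409500
i=12: T(12,2)=3628800+11·10628640=120543840 | T(12,3)=10628640+11·12753576=150917976 | T(12,4)=12753576+11·8409500=105258076
i=13: T(13,3)=120543840+12·150917976=1931559552 | T(13,4)=150917976+12·105258076=1414014888
Read c(13,3) = 1931559552, c(13,4) = 1414014888.

1931559552, 1414014888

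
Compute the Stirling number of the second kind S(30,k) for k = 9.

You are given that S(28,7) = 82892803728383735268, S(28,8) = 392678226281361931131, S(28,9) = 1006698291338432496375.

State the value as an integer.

88300984248924568770870

@29  (29,8):392678226281361931131·8+82892803728383735268→3224318613979279184316, (29,9):1006698291338432496375·9+392678226281361931131→9452962848327254398506
@30  (30,9):9452962848327254398506·9+3224318613979279184316→88300984248924568770870
Read S(30,9) = 88300984248924568770870.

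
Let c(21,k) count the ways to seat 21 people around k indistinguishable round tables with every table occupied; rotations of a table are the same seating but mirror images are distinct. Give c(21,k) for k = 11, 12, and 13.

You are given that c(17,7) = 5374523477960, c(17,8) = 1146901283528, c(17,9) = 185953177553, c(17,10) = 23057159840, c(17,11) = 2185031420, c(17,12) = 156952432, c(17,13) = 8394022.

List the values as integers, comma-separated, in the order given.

1307535010540395, 135585182899530, 11310276995381

r18: T_18,8=17×1146901283528+5374523477960=24871845297936; T_18,9=17×185953177553+1146901283528=4308105301929; T_18,10=17×23057159840+185953177553=577924894833; T_18,11=17×2185031420+23057159840=60202693980; T_18,12=17×156952432+2185031420=4853222764; T_18,13=17×8394022+156952432=299650806
r19: T_19,9=18×4308105301929+24871845297936=102417740732658; T_19,10=18×577924894833+4308105301929=14710753408923; T_19,11=18×60202693980+577924894833=1661573386473; T_19,12=18×4853222764+60202693980=147560703732; T_19,13=18×299650806+4853222764=10246937272
r20: T_20,10=19×14710753408923+102417740732658=381922055502195; T_20,11=19×1661573386473+14710753408923=46280647751910; T_20,12=19×147560703732+1661573386473=4465226757381; T_20,13=19×10246937272+147560703732=342252511900
r21: T_21,11=20×46280647751910+381922055502195=1307535010540395; T_21,12=20×4465226757381+46280647751910=135585182899530; T_21,13=20×342252511900+4465226757381=11310276995381
Read c(21,11) = 1307535010540395, c(21,12) = 135585182899530, c(21,13) = 11310276995381.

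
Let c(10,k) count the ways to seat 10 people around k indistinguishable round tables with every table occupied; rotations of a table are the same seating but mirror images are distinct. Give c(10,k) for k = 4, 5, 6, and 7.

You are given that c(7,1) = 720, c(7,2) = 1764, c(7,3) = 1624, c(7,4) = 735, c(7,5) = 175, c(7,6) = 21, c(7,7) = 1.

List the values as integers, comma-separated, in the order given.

723680, 269325, 63273, 9450

[8] T[8,2]:7*1764+720=13068 · T[8,3]:7*1624+1764=13132 · T[8,4]:7*735+1624=6769 · T[8,5]:7*175+735=1960 · T[8,6]:7*21+175=322 · T[8,7]:7*1+21=28
[9] T[9,3]:8*13132+13068=118124 · T[9,4]:8*6769+13132=67284 · T[9,5]:8*1960+6769=22449 · T[9,6]:8*322+1960=4536 · T[9,7]:8*28+322=546
[10] T[10,4]:9*67284+118124=723680 · T[10,5]:9*22449+67284=269325 · T[10,6]:9*4536+22449=63273 · T[10,7]:9*546+4536=9450
Read c(10,4) = 723680, c(10,5) = 269325, c(10,6) = 63273, c(10,7) = 9450.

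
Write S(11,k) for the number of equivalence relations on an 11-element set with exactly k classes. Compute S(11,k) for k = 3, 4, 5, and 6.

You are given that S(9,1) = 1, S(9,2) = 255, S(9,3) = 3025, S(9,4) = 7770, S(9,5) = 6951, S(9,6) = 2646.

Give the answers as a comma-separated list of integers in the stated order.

i=10: T(10,2)=1+2·255=511 | T(10,3)=255+3·3025=9330 | T(10,4)=3025+4·7770=34105 | T(10,5)=7770+5·6951=42525 | T(10,6)=6951+6·2646=22827
i=11: T(11,3)=511+3·9330=28501 | T(11,4)=9330+4·34105=145750 | T(11,5)=34105+5·42525=246730 | T(11,6)=42525+6·22827=179487
Read S(11,3) = 28501, S(11,4) = 145750, S(11,5) = 246730, S(11,6) = 179487.

28501, 145750, 246730, 179487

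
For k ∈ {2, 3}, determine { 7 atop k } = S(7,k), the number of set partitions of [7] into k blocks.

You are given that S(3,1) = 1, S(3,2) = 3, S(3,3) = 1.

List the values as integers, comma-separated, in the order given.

i=4: T(4,1)=0+1·1=1 | T(4,2)=1+2·3=7 | T(4,3)=3+3·1=6
i=5: T(5,1)=0+1·1=1 | T(5,2)=1+2·7=15 | T(5,3)=7+3·6=25
i=6: T(6,1)=0+1·1=1 | T(6,2)=1+2·15=31 | T(6,3)=15+3·25=90
i=7: T(7,2)=1+2·31=63 | T(7,3)=31+3·90=301
Read S(7,2) = 63, S(7,3) = 301.

63, 301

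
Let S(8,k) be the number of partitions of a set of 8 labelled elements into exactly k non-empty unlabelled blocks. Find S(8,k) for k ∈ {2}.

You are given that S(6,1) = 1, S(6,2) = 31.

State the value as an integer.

r7: T_7,1=1×1+0=1; T_7,2=2×31+1=63
r8: T_8,2=2×63+1=127
Read S(8,2) = 127.

127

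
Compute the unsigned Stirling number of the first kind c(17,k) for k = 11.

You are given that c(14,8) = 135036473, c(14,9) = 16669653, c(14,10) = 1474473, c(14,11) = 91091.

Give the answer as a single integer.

2185031420

row 15: T[15][9]=14·16669653+135036473=368411615  T[15][10]=14·1474473+16669653=37312275  T[15][11]=14·91091+1474473=2749747
row 16: T[16][10]=15·37312275+368411615=928095740  T[16][11]=15·2749747+37312275=78558480
row 17: T[17][11]=16·78558480+928095740=2185031420
Read c(17,11) = 2185031420.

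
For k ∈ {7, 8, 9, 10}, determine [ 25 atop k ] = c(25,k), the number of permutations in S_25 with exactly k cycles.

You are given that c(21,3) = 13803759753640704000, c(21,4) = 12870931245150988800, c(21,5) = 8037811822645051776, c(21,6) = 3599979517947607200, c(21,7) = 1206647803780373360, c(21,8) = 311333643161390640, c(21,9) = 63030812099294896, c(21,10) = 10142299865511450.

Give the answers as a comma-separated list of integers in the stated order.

496910165055549644836800, 145901905527662649288000, 34218695959407148992880, 6508376179668146850000

row 22: T[22][4]=21·12870931245150988800+13803759753640704000=284093315901811468800  T[22][5]=21·8037811822645051776+12870931245150988800=181664979520697076096  T[22][6]=21·3599979517947607200+8037811822645051776=83637381699544802976  T[22][7]=21·1206647803780373360+3599979517947607200=28939583397335447760  T[22][8]=21·311333643161390640+1206647803780373360=7744654310169576800  T[22][9]=21·63030812099294896+311333643161390640=1634980697246583456  T[22][10]=21·10142299865511450+63030812099294896=276019109275035346
row 23: T[23][5]=22·181664979520697076096+284093315901811468800=4280722865357147142912  T[23][6]=22·83637381699544802976+181664979520697076096=2021687376910682741568  T[23][7]=22·28939583397335447760+83637381699544802976=720308216440924653696  T[23][8]=22·7744654310169576800+28939583397335447760=199321978221066137360  T[23][9]=22·1634980697246583456+7744654310169576800=43714229649594412832  T[23][10]=22·276019109275035346+1634980697246583456=7707401101297361068
row 24: T[24][6]=23·2021687376910682741568+4280722865357147142912=50779532534302850198976  T[24][7]=23·720308216440924653696+2021687376910682741568=18588776355051949776576  T[24][8]=23·199321978221066137360+720308216440924653696=5304713715525445812976  T[24][9]=23·43714229649594412832+199321978221066137360=1204749260161737632496  T[24][10]=23·7707401101297361068+43714229649594412832=220984454979433717396
row 25: T[25][7]=24·18588776355051949776576+50779532534302850198976=496910165055549644836800  T[25][8]=24·5304713715525445812976+18588776355051949776576=145901905527662649288000  T[25][9]=24·1204749260161737632496+5304713715525445812976=34218695959407148992880  T[25][10]=24·220984454979433717396+1204749260161737632496=6508376179668146850000
Read c(25,7) = 496910165055549644836800, c(25,8) = 145901905527662649288000, c(25,9) = 34218695959407148992880, c(25,10) = 6508376179668146850000.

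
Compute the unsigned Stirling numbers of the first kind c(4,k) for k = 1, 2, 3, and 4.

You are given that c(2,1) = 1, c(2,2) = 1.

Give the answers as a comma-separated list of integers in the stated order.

r3: T_3,1=2×1+0=2; T_3,2=2×1+1=3; T_3,3=2×0+1=1
r4: T_4,1=3×2+0=6; T_4,2=3×3+2=11; T_4,3=3×1+3=6; T_4,4=3×0+1=1
Read c(4,1) = 6, c(4,2) = 11, c(4,3) = 6, c(4,4) = 1.

6, 11, 6, 1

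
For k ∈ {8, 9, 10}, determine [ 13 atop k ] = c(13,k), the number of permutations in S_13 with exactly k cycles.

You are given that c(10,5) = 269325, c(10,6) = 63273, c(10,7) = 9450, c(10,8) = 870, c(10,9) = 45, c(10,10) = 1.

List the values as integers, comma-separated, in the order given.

6926634, 749463, 55770

i=11: T(11,6)=269325+10·63273=902055 | T(11,7)=63273+10·9450=157773 | T(11,8)=9450+10·870=18150 | T(11,9)=870+10·45=1320 | T(11,10)=45+10·1=55
i=12: T(12,7)=902055+11·157773=2637558 | T(12,8)=157773+11·18150=357423 | T(12,9)=18150+11·1320=32670 | T(12,10)=1320+11·55=1925
i=13: T(13,8)=2637558+12·357423=6926634 | T(13,9)=357423+12·32670=749463 | T(13,10)=32670+12·1925=55770
Read c(13,8) = 6926634, c(13,9) = 749463, c(13,10) = 55770.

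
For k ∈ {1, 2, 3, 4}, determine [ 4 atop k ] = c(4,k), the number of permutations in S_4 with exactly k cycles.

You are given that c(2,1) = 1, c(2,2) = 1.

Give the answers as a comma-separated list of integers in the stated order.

6, 11, 6, 1

row 3: T[3][1]=2·1+0=2  T[3][2]=2·1+1=3  T[3][3]=2·0+1=1
row 4: T[4][1]=3·2+0=6  T[4][2]=3·3+2=11  T[4][3]=3·1+3=6  T[4][4]=3·0+1=1
Read c(4,1) = 6, c(4,2) = 11, c(4,3) = 6, c(4,4) = 1.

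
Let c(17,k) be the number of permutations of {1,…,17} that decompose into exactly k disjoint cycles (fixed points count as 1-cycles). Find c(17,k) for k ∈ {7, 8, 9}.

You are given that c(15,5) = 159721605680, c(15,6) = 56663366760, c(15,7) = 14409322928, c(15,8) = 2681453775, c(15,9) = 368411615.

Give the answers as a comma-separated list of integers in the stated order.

5374523477960, 1146901283528, 185953177553

r16: T_16,6=15×56663366760+159721605680=1009672107080; T_16,7=15×14409322928+56663366760=272803210680; T_16,8=15×2681453775+14409322928=54631129553; T_16,9=15×368411615+2681453775=8207628000
r17: T_17,7=16×272803210680+1009672107080=5374523477960; T_17,8=16×54631129553+272803210680=1146901283528; T_17,9=16×8207628000+54631129553=185953177553
Read c(17,7) = 5374523477960, c(17,8) = 1146901283528, c(17,9) = 185953177553.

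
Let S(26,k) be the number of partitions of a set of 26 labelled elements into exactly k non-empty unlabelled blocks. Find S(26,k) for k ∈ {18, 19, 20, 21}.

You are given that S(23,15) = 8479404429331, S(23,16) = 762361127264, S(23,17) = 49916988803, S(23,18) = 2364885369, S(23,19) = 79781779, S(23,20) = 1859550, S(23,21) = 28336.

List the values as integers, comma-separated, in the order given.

r24: T_24,16=16×762361127264+8479404429331=20677182465555; T_24,17=17×49916988803+762361127264=1610949936915; T_24,18=18×2364885369+49916988803=92484925445; T_24,19=19×79781779+2364885369=3880739170; T_24,20=20×1859550+79781779=116972779; T_24,21=21×28336+1859550=2454606
r25: T_25,17=17×1610949936915+20677182465555=48063331393110; T_25,18=18×92484925445+1610949936915=3275678594925; T_25,19=19×3880739170+92484925445=166218969675; T_25,20=20×116972779+3880739170=6220194750; T_25,21=21×2454606+116972779=168519505
r26: T_26,18=18×3275678594925+48063331393110=107025546101760; T_26,19=19×166218969675+3275678594925=6433839018750; T_26,20=20×6220194750+166218969675=290622864675; T_26,21=21×168519505+6220194750=9759104355
Read S(26,18) = 107025546101760, S(26,19) = 6433839018750, S(26,20) = 290622864675, S(26,21) = 9759104355.

107025546101760, 6433839018750, 290622864675, 9759104355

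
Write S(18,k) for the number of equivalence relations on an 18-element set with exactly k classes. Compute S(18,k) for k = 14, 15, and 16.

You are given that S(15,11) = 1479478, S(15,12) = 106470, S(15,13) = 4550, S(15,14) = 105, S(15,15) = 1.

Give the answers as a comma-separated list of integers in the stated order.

@16  (16,12):106470·12+1479478→2757118, (16,13):4550·13+106470→165620, (16,14):105·14+4550→6020, (16,15):1·15+105→120, (16,16):0·16+1→1
@17  (17,13):165620·13+2757118→4910178, (17,14):6020·14+165620→249900, (17,15):120·15+6020→7820, (17,16):1·16+120→136
@18  (18,14):249900·14+4910178→8408778, (18,15):7820·15+249900→367200, (18,16):136·16+7820→9996
Read S(18,14) = 8408778, S(18,15) = 367200, S(18,16) = 9996.

8408778, 367200, 9996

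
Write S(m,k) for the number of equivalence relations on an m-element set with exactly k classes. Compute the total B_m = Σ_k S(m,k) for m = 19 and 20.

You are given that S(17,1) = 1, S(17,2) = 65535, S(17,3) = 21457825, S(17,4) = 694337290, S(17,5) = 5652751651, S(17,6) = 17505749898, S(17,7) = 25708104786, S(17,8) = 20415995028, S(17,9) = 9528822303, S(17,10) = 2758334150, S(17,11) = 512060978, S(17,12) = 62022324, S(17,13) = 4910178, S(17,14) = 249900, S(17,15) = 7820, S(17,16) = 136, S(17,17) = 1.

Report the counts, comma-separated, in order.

i=18: T(18,1)=0+1·1=1 | T(18,2)=1+2·65535=131071 | T(18,3)=65535+3·21457825=64439010 | T(18,4)=21457825+4·694337290=2798806985 | T(18,5)=694337290+5·5652751651=28958095545 | T(18,6)=5652751651+6·17505749898=110687251039 | T(18,7)=17505749898+7·25708104786=197462483400 | T(18,8)=25708104786+8·20415995028=189036065010 | T(18,9)=20415995028+9·9528822303=106175395755 | T(18,10)=9528822303+10·2758334150=37112163803 | T(18,11)=2758334150+11·512060978=8391004908 | T(18,12)=512060978+12·62022324=1256328866 | T(18,13)=62022324+13·4910178=125854638 | T(18,14)=4910178+14·249900=8408778 | T(18,15)=249900+15·7820=367200 | T(18,16)=7820+16·136=9996 | T(18,17)=136+17·1=153 | T(18,18)=1+18·0=1
i=19: T(19,1)=0+1·1=1 | T(19,2)=1+2·131071=262143 | T(19,3)=131071+3·64439010=193448101 | T(19,4)=64439010+4·2798806985=11259666950 | T(19,5)=2798806985+5·28958095545=147589284710 | T(19,6)=28958095545+6·110687251039=693081601779 | T(19,7)=110687251039+7·197462483400=1492924634839 | T(19,8)=197462483400+8·189036065010=1709751003480 | T(19,9)=189036065010+9·106175395755=1144614626805 | T(19,10)=106175395755+10·37112163803=477297033785 | T(19,11)=37112163803+11·8391004908=129413217791 | T(19,12)=8391004908+12·1256328866=23466951300 | T(19,13)=1256328866+13·125854638=2892439160 | T(19,14)=125854638+14·8408778=243577530 | T(19,15)=8408778+15·367200=13916778 | T(19,16)=367200+16·9996=527136 | T(19,17)=9996+17·153=12597 | T(19,18)=153+18·1=171 | T(19,19)=1+19·0=1
i=20: T(20,1)=0+1·1=1 | T(20,2)=1+2·262143=524287 | T(20,3)=262143+3·193448101=580606446 | T(20,4)=193448101+4·11259666950=45232115901 | T(20,5)=11259666950+5·147589284710=749206090500 | T(20,6)=147589284710+6·693081601779=4306078895384 | T(20,7)=693081601779+7·1492924634839=11143554045652 | T(20,8)=1492924634839+8·1709751003480=15170932662679 | T(20,9)=1709751003480+9·1144614626805=12011282644725 | T(20,10)=1144614626805+10·477297033785=5917584964655 | T(20,11)=477297033785+11·129413217791=1900842429486 | T(20,12)=129413217791+12·23466951300=411016633391 | T(20,13)=23466951300+13·2892439160=61068660380 | T(20,14)=2892439160+14·243577530=6302524580 | T(20,15)=243577530+15·13916778=452329200 | T(20,16)=13916778+16·527136=22350954 | T(20,17)=527136+17·12597=741285 | T(20,18)=12597+18·171=15675 | T(20,19)=171+19·1=190 | T(20,20)=1+20·0=1
B_19 = ΣS(19,k) = 1+262143+193448101+11259666950+147589284710+693081601779+1492924634839+1709751003480+1144614626805+477297033785+129413217791+23466951300+2892439160+243577530+13916778+527136+12597+171+1 = 5832742205057
B_20 = ΣS(20,k) = 1+524287+580606446+45232115901+749206090500+4306078895384+11143554045652+15170932662679+12011282644725+5917584964655+1900842429486+411016633391+61068660380+6302524580+452329200+22350954+741285+15675+190+1 = 51724158235372

5832742205057, 51724158235372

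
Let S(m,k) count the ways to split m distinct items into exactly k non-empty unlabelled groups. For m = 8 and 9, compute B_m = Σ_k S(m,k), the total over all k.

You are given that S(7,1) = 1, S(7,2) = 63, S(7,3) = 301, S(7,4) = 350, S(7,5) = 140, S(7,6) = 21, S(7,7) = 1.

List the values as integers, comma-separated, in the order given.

[8] T[8,1]:1*1+0=1 · T[8,2]:2*63+1=127 · T[8,3]:3*301+63=966 · T[8,4]:4*350+301=1701 · T[8,5]:5*140+350=1050 · T[8,6]:6*21+140=266 · T[8,7]:7*1+21=28 · T[8,8]:8*0+1=1
[9] T[9,1]:1*1+0=1 · T[9,2]:2*127+1=255 · T[9,3]:3*966+127=3025 · T[9,4]:4*1701+966=7770 · T[9,5]:5*1050+1701=6951 · T[9,6]:6*266+1050=2646 · T[9,7]:7*28+266=462 · T[9,8]:8*1+28=36 · T[9,9]:9*0+1=1
B_8 = ΣS(8,k) = 1+127+966+1701+1050+266+28+1 = 4140
B_9 = ΣS(9,k) = 1+255+3025+7770+6951+2646+462+36+1 = 21147

4140, 21147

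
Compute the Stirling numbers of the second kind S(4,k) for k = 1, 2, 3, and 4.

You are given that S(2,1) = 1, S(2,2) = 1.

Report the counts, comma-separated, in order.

row 3: T[3][1]=1·1+0=1  T[3][2]=2·1+1=3  T[3][3]=3·0+1=1
row 4: T[4][1]=1·1+0=1  T[4][2]=2·3+1=7  T[4][3]=3·1+3=6  T[4][4]=4·0+1=1
Read S(4,1) = 1, S(4,2) = 7, S(4,3) = 6, S(4,4) = 1.

1, 7, 6, 1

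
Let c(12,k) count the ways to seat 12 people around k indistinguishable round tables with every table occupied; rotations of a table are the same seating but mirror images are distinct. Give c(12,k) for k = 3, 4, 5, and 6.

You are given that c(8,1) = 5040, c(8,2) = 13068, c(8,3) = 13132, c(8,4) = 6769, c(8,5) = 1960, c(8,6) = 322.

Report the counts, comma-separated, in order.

150917976, 105258076, 45995730, 13339535

r9: T_9,1=8×5040+0=40320; T_9,2=8×13068+5040=109584; T_9,3=8×13132+13068=118124; T_9,4=8×6769+13132=67284; T_9,5=8×1960+6769=22449; T_9,6=8×322+1960=4536
r10: T_10,1=9×40320+0=362880; T_10,2=9×109584+40320=1026576; T_10,3=9×118124+109584=1172700; T_10,4=9×67284+118124=723680; T_10,5=9×22449+67284=269325; T_10,6=9×4536+22449=63273
r11: T_11,2=10×1026576+362880=10628640; T_11,3=10×1172700+1026576=12753576; T_11,4=10×723680+1172700=8409500; T_11,5=10×269325+723680=3416930; T_11,6=10×63273+269325=902055
r12: T_12,3=11×12753576+10628640=150917976; T_12,4=11×8409500+12753576=105258076; T_12,5=11×3416930+8409500=45995730; T_12,6=11×902055+3416930=13339535
Read c(12,3) = 150917976, c(12,4) = 105258076, c(12,5) = 45995730, c(12,6) = 13339535.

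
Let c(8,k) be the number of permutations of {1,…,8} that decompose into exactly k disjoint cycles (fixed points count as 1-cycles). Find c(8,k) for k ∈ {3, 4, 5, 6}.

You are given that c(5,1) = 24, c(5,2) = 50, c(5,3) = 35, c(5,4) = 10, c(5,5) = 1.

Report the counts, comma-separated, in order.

13132, 6769, 1960, 322

r6: T_6,1=5×24+0=120; T_6,2=5×50+24=274; T_6,3=5×35+50=225; T_6,4=5×10+35=85; T_6,5=5×1+10=15; T_6,6=5×0+1=1
r7: T_7,2=6×274+120=1764; T_7,3=6×225+274=1624; T_7,4=6×85+225=735; T_7,5=6×15+85=175; T_7,6=6×1+15=21
r8: T_8,3=7×1624+1764=13132; T_8,4=7×735+1624=6769; T_8,5=7×175+735=1960; T_8,6=7×21+175=322
Read c(8,3) = 13132, c(8,4) = 6769, c(8,5) = 1960, c(8,6) = 322.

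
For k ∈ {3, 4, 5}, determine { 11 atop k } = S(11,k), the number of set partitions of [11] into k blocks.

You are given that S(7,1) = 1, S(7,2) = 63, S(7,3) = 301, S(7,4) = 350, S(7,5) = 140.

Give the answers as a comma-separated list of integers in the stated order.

@8  (8,1):1·1+0→1, (8,2):63·2+1→127, (8,3):301·3+63→966, (8,4):350·4+301→1701, (8,5):140·5+350→1050
@9  (9,1):1·1+0→1, (9,2):127·2+1→255, (9,3):966·3+127→3025, (9,4):1701·4+966→7770, (9,5):1050·5+1701→6951
@10  (10,2):255·2+1→511, (10,3):3025·3+255→9330, (10,4):7770·4+3025→34105, (10,5):6951·5+7770→42525
@11  (11,3):9330·3+511→28501, (11,4):34105·4+9330→145750, (11,5):42525·5+34105→246730
Read S(11,3) = 28501, S(11,4) = 145750, S(11,5) = 246730.

28501, 145750, 246730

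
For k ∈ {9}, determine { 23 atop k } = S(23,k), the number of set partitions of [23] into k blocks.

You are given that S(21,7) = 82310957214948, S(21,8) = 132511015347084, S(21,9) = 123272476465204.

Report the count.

r22: T_22,8=8×132511015347084+82310957214948=1142399079991620; T_22,9=9×123272476465204+132511015347084=1241963303533920
r23: T_23,9=9×1241963303533920+1142399079991620=12320068811796900
Read S(23,9) = 12320068811796900.

12320068811796900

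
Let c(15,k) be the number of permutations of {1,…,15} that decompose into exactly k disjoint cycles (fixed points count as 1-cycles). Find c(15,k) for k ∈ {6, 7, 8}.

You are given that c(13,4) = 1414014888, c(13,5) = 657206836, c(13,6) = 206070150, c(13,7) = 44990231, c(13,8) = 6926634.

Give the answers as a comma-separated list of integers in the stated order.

56663366760, 14409322928, 2681453775

row 14: T[14][5]=13·657206836+1414014888=9957703756  T[14][6]=13·206070150+657206836=3336118786  T[14][7]=13·44990231+206070150=790943153  T[14][8]=13·6926634+44990231=135036473
row 15: T[15][6]=14·3336118786+9957703756=56663366760  T[15][7]=14·790943153+3336118786=14409322928  T[15][8]=14·135036473+790943153=2681453775
Read c(15,6) = 56663366760, c(15,7) = 14409322928, c(15,8) = 2681453775.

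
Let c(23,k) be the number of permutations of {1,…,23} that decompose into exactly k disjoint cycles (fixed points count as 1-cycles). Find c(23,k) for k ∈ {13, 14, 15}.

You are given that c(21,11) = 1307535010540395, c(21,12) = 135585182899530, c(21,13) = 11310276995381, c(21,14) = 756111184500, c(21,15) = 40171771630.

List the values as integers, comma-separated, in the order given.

r22: T_22,12=21×135585182899530+1307535010540395=4154823851430525; T_22,13=21×11310276995381+135585182899530=373100999802531; T_22,14=21×756111184500+11310276995381=27188611869881; T_22,15=21×40171771630+756111184500=1599718388730
r23: T_23,13=22×373100999802531+4154823851430525=12363045847086207; T_23,14=22×27188611869881+373100999802531=971250460939913; T_23,15=22×1599718388730+27188611869881=62382416421941
Read c(23,13) = 12363045847086207, c(23,14) = 971250460939913, c(23,15) = 62382416421941.

12363045847086207, 971250460939913, 62382416421941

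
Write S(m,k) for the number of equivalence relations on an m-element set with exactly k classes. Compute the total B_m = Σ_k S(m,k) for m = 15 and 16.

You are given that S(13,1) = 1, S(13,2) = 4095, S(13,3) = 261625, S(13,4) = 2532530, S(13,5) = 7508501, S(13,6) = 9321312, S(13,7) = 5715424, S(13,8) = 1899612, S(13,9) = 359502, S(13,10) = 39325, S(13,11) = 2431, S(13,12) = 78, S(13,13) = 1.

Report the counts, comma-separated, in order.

1382958545, 10480142147

row 14: T[14][1]=1·1+0=1  T[14][2]=2·4095+1=8191  T[14][3]=3·261625+4095=788970  T[14][4]=4·2532530+261625=10391745  T[14][5]=5·7508501+2532530=40075035  T[14][6]=6·9321312+7508501=63436373  T[14][7]=7·5715424+9321312=49329280  T[14][8]=8·1899612+5715424=20912320  T[14][9]=9·359502+1899612=5135130  T[14][10]=10·39325+359502=752752  T[14][11]=11·2431+39325=66066  T[14][12]=12·78+2431=3367  T[14][13]=13·1+78=91  T[14][14]=14·0+1=1
row 15: T[15][1]=1·1+0=1  T[15][2]=2·8191+1=16383  T[15][3]=3·788970+8191=2375101  T[15][4]=4·10391745+788970=42355950  T[15][5]=5·40075035+10391745=210766920  T[15][6]=6·63436373+40075035=420693273  T[15][7]=7·49329280+63436373=408741333  T[15][8]=8·20912320+49329280=216627840  T[15][9]=9·5135130+20912320=67128490  T[15][10]=10·752752+5135130=12662650  T[15][11]=11·66066+752752=1479478  T[15][12]=12·3367+66066=106470  T[15][13]=13·91+3367=4550  T[15][14]=14·1+91=105  T[15][15]=15·0+1=1
row 16: T[16][1]=1·1+0=1  T[16][2]=2·16383+1=32767  T[16][3]=3·2375101+16383=7141686  T[16][4]=4·42355950+2375101=171798901  T[16][5]=5·210766920+42355950=1096190550  T[16][6]=6·420693273+210766920=2734926558  T[16][7]=7·408741333+420693273=3281882604  T[16][8]=8·216627840+408741333=2141764053  T[16][9]=9·67128490+216627840=820784250  T[16][10]=10·12662650+67128490=193754990  T[16][11]=11·1479478+12662650=28936908  T[16][12]=12·106470+1479478=2757118  T[16][13]=13·4550+106470=165620  T[16][14]=14·105+4550=6020  T[16][15]=15·1+105=120  T[16][16]=16·0+1=1
B_15 = ΣS(15,k) = 1+16383+2375101+42355950+210766920+420693273+408741333+216627840+67128490+12662650+1479478+106470+4550+105+1 = 1382958545
B_16 = ΣS(16,k) = 1+32767+7141686+171798901+1096190550+2734926558+3281882604+2141764053+820784250+193754990+28936908+2757118+165620+6020+120+1 = 10480142147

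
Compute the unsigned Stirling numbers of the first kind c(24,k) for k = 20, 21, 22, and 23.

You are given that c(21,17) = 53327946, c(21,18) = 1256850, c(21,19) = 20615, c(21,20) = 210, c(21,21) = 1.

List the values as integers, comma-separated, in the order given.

168423871, 2932776, 35926, 276

r22: T_22,18=21×1256850+53327946=79721796; T_22,19=21×20615+1256850=1689765; T_22,20=21×210+20615=25025; T_22,21=21×1+210=231; T_22,22=21×0+1=1
r23: T_23,19=22×1689765+79721796=116896626; T_23,20=22×25025+1689765=2240315; T_23,21=22×231+25025=30107; T_23,22=22×1+231=253; T_23,23=22×0+1=1
r24: T_24,20=23×2240315+116896626=168423871; T_24,21=23×30107+2240315=2932776; T_24,22=23×253+30107=35926; T_24,23=23×1+253=276
Read c(24,20) = 168423871, c(24,21) = 2932776, c(24,22) = 35926, c(24,23) = 276.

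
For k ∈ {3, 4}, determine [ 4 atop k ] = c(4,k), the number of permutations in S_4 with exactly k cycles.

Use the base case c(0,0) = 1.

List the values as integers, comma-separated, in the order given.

6, 1

i=1: T(1,1)=1+0·0=1
i=2: T(2,1)=0+1·1=1 | T(2,2)=1+1·0=1
i=3: T(3,2)=1+2·1=3 | T(3,3)=1+2·0=1
i=4: T(4,3)=3+3·1=6 | T(4,4)=1+3·0=1
Read c(4,3) = 6, c(4,4) = 1.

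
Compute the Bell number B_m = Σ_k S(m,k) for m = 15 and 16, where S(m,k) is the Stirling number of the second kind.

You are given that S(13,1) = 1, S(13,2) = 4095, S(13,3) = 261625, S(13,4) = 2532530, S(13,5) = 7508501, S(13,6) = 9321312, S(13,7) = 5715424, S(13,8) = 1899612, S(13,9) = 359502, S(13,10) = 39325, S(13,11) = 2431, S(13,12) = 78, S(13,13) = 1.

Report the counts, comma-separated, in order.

1382958545, 10480142147

@14  (14,1):1·1+0→1, (14,2):4095·2+1→8191, (14,3):261625·3+4095→788970, (14,4):2532530·4+261625→10391745, (14,5):7508501·5+2532530→40075035, (14,6):9321312·6+7508501→63436373, (14,7):5715424·7+9321312→49329280, (14,8):1899612·8+5715424→20912320, (14,9):359502·9+1899612→5135130, (14,10):39325·10+359502→752752, (14,11):2431·11+39325→66066, (14,12):78·12+2431→3367, (14,13):1·13+78→91, (14,14):0·14+1→1
@15  (15,1):1·1+0→1, (15,2):8191·2+1→16383, (15,3):788970·3+8191→2375101, (15,4):10391745·4+788970→42355950, (15,5):40075035·5+10391745→210766920, (15,6):63436373·6+40075035→420693273, (15,7):49329280·7+63436373→408741333, (15,8):20912320·8+49329280→216627840, (15,9):5135130·9+20912320→67128490, (15,10):752752·10+5135130→12662650, (15,11):66066·11+752752→1479478, (15,12):3367·12+66066→106470, (15,13):91·13+3367→4550, (15,14):1·14+91→105, (15,15):0·15+1→1
@16  (16,1):1·1+0→1, (16,2):16383·2+1→32767, (16,3):2375101·3+16383→7141686, (16,4):42355950·4+2375101→171798901, (16,5):210766920·5+42355950→1096190550, (16,6):420693273·6+210766920→2734926558, (16,7):408741333·7+420693273→3281882604, (16,8):216627840·8+408741333→2141764053, (16,9):67128490·9+216627840→820784250, (16,10):12662650·10+67128490→193754990, (16,11):1479478·11+12662650→28936908, (16,12):106470·12+1479478→2757118, (16,13):4550·13+106470→165620, (16,14):105·14+4550→6020, (16,15):1·15+105→120, (16,16):0·16+1→1
B_15 = ΣS(15,k) = 1+16383+2375101+42355950+210766920+420693273+408741333+216627840+67128490+12662650+1479478+106470+4550+105+1 = 1382958545
B_16 = ΣS(16,k) = 1+32767+7141686+171798901+1096190550+2734926558+3281882604+2141764053+820784250+193754990+28936908+2757118+165620+6020+120+1 = 10480142147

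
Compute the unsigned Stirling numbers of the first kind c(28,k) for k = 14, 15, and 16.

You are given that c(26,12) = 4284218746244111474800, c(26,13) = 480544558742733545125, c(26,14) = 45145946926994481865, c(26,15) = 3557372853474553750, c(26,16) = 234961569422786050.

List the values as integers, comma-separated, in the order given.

61445535102359115635655, 5370555489012577816470, 398629729895941637715

row 27: T[27][13]=26·480544558742733545125+4284218746244111474800=16778377273555183648050  T[27][14]=26·45145946926994481865+480544558742733545125=1654339178844590073615  T[27][15]=26·3557372853474553750+45145946926994481865=137637641117332879365  T[27][16]=26·234961569422786050+3557372853474553750=9666373658466991050
row 28: T[28][14]=27·1654339178844590073615+16778377273555183648050=61445535102359115635655  T[28][15]=27·137637641117332879365+1654339178844590073615=5370555489012577816470  T[28][16]=27·9666373658466991050+137637641117332879365=398629729895941637715
Read c(28,14) = 61445535102359115635655, c(28,15) = 5370555489012577816470, c(28,16) = 398629729895941637715.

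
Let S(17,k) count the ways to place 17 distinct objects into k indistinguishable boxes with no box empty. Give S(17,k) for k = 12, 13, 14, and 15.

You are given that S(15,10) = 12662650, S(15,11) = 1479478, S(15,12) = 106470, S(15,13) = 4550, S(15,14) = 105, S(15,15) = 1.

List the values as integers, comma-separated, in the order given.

row 16: T[16][11]=11·1479478+12662650=28936908  T[16][12]=12·106470+1479478=2757118  T[16][13]=13·4550+106470=165620  T[16][14]=14·105+4550=6020  T[16][15]=15·1+105=120
row 17: T[17][12]=12·2757118+28936908=62022324  T[17][13]=13·165620+2757118=4910178  T[17][14]=14·6020+165620=249900  T[17][15]=15·120+6020=7820
Read S(17,12) = 62022324, S(17,13) = 4910178, S(17,14) = 249900, S(17,15) = 7820.

62022324, 4910178, 249900, 7820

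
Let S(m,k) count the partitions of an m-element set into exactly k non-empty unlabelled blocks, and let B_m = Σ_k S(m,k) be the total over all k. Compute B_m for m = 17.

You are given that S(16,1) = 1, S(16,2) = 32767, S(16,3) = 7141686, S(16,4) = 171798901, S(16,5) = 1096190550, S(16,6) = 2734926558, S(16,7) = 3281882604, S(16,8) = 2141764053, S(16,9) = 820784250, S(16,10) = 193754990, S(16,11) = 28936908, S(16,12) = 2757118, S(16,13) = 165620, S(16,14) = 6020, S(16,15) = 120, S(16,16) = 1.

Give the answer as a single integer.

82864869804

i=17: T(17,1)=0+1·1=1 | T(17,2)=1+2·32767=65535 | T(17,3)=32767+3·7141686=21457825 | T(17,4)=7141686+4·171798901=694337290 | T(17,5)=171798901+5·1096190550=5652751651 | T(17,6)=1096190550+6·2734926558=17505749898 | T(17,7)=2734926558+7·3281882604=25708104786 | T(17,8)=3281882604+8·2141764053=20415995028 | T(17,9)=2141764053+9·820784250=9528822303 | T(17,10)=820784250+10·193754990=2758334150 | T(17,11)=193754990+11·28936908=512060978 | T(17,12)=28936908+12·2757118=62022324 | T(17,13)=2757118+13·165620=4910178 | T(17,14)=165620+14·6020=249900 | T(17,15)=6020+15·120=7820 | T(17,16)=120+16·1=136 | T(17,17)=1+17·0=1
B_17 = ΣS(17,k) = 1+65535+21457825+694337290+5652751651+17505749898+25708104786+20415995028+9528822303+2758334150+512060978+62022324+4910178+249900+7820+136+1 = 82864869804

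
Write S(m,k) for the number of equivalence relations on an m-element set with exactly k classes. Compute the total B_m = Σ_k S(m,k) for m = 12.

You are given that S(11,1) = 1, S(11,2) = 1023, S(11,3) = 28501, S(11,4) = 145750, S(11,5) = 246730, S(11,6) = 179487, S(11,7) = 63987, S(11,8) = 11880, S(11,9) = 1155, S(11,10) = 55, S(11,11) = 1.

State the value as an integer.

4213597

i=12: T(12,1)=0+1·1=1 | T(12,2)=1+2·1023=2047 | T(12,3)=1023+3·28501=86526 | T(12,4)=28501+4·145750=611501 | T(12,5)=145750+5·246730=1379400 | T(12,6)=246730+6·179487=1323652 | T(12,7)=179487+7·63987=627396 | T(12,8)=63987+8·11880=159027 | T(12,9)=11880+9·1155=22275 | T(12,10)=1155+10·55=1705 | T(12,11)=55+11·1=66 | T(12,12)=1+12·0=1
B_12 = ΣS(12,k) = 1+2047+86526+611501+1379400+1323652+627396+159027+22275+1705+66+1 = 4213597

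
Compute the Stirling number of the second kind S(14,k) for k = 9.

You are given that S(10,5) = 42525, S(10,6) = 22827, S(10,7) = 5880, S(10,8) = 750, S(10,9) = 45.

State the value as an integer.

5135130

r11: T_11,6=6×22827+42525=179487; T_11,7=7×5880+22827=63987; T_11,8=8×750+5880=11880; T_11,9=9×45+750=1155
r12: T_12,7=7×63987+179487=627396; T_12,8=8×11880+63987=159027; T_12,9=9×1155+11880=22275
r13: T_13,8=8×159027+627396=1899612; T_13,9=9×22275+159027=359502
r14: T_14,9=9×359502+1899612=5135130
Read S(14,9) = 5135130.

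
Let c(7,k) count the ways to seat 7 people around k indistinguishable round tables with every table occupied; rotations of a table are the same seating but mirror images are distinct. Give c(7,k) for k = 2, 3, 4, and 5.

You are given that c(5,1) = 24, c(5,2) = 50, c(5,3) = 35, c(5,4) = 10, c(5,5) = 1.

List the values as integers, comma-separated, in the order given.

[6] T[6,1]:5*24+0=120 · T[6,2]:5*50+24=274 · T[6,3]:5*35+50=225 · T[6,4]:5*10+35=85 · T[6,5]:5*1+10=15
[7] T[7,2]:6*274+120=1764 · T[7,3]:6*225+274=1624 · T[7,4]:6*85+225=735 · T[7,5]:6*15+85=175
Read c(7,2) = 1764, c(7,3) = 1624, c(7,4) = 735, c(7,5) = 175.

1764, 1624, 735, 175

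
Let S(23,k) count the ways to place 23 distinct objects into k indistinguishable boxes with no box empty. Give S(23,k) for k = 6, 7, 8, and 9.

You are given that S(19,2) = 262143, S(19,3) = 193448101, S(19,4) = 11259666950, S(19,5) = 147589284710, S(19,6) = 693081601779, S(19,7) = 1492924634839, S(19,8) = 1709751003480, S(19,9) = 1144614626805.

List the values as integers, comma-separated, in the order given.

[20] T[20,3]:3*193448101+262143=580606446 · T[20,4]:4*11259666950+193448101=45232115901 · T[20,5]:5*147589284710+11259666950=749206090500 · T[20,6]:6*693081601779+147589284710=4306078895384 · T[20,7]:7*1492924634839+693081601779=11143554045652 · T[20,8]:8*1709751003480+1492924634839=15170932662679 · T[20,9]:9*1144614626805+1709751003480=12011282644725
[21] T[21,4]:4*45232115901+580606446=181509070050 · T[21,5]:5*749206090500+45232115901=3791262568401 · T[21,6]:6*4306078895384+749206090500=26585679462804 · T[21,7]:7*11143554045652+4306078895384=82310957214948 · T[21,8]:8*15170932662679+11143554045652=132511015347084 · T[21,9]:9*12011282644725+15170932662679=123272476465204
[22] T[22,5]:5*3791262568401+181509070050=19137821912055 · T[22,6]:6*26585679462804+3791262568401=163305339345225 · T[22,7]:7*82310957214948+26585679462804=602762379967440 · T[22,8]:8*132511015347084+82310957214948=1142399079991620 · T[22,9]:9*123272476465204+132511015347084=1241963303533920
[23] T[23,6]:6*163305339345225+19137821912055=998969857983405 · T[23,7]:7*602762379967440+163305339345225=4382641999117305 · T[23,8]:8*1142399079991620+602762379967440=9741955019900400 · T[23,9]:9*1241963303533920+1142399079991620=12320068811796900
Read S(23,6) = 998969857983405, S(23,7) = 4382641999117305, S(23,8) = 9741955019900400, S(23,9) = 12320068811796900.

998969857983405, 4382641999117305, 9741955019900400, 12320068811796900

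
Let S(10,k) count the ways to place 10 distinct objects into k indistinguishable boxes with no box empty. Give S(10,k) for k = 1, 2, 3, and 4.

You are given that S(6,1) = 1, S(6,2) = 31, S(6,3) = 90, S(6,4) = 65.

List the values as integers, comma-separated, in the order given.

1, 511, 9330, 34105

r7: T_7,1=1×1+0=1; T_7,2=2×31+1=63; T_7,3=3×90+31=301; T_7,4=4×65+90=350
r8: T_8,1=1×1+0=1; T_8,2=2×63+1=127; T_8,3=3×301+63=966; T_8,4=4×350+301=1701
r9: T_9,1=1×1+0=1; T_9,2=2×127+1=255; T_9,3=3×966+127=3025; T_9,4=4×1701+966=7770
r10: T_10,1=1×1+0=1; T_10,2=2×255+1=511; T_10,3=3×3025+255=9330; T_10,4=4×7770+3025=34105
Read S(10,1) = 1, S(10,2) = 511, S(10,3) = 9330, S(10,4) = 34105.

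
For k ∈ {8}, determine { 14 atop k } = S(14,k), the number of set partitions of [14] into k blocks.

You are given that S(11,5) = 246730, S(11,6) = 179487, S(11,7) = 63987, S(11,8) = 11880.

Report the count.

20912320

r12: T_12,6=6×179487+246730=1323652; T_12,7=7×63987+179487=627396; T_12,8=8×11880+63987=159027
r13: T_13,7=7×627396+1323652=5715424; T_13,8=8×159027+627396=1899612
r14: T_14,8=8×1899612+5715424=20912320
Read S(14,8) = 20912320.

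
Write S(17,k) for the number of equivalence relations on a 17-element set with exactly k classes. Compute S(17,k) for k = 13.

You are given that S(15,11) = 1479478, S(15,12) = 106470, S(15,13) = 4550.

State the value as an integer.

@16  (16,12):106470·12+1479478→2757118, (16,13):4550·13+106470→165620
@17  (17,13):165620·13+2757118→4910178
Read S(17,13) = 4910178.

4910178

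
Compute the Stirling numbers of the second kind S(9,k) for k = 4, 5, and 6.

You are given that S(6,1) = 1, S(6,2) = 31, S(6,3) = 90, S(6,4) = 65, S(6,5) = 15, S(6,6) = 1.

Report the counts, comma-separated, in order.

i=7: T(7,2)=1+2·31=63 | T(7,3)=31+3·90=301 | T(7,4)=90+4·65=350 | T(7,5)=65+5·15=140 | T(7,6)=15+6·1=21
i=8: T(8,3)=63+3·301=966 | T(8,4)=301+4·350=1701 | T(8,5)=350+5·140=1050 | T(8,6)=140+6·21=266
i=9: T(9,4)=966+4·1701=7770 | T(9,5)=1701+5·1050=6951 | T(9,6)=1050+6·266=2646
Read S(9,4) = 7770, S(9,5) = 6951, S(9,6) = 2646.

7770, 6951, 2646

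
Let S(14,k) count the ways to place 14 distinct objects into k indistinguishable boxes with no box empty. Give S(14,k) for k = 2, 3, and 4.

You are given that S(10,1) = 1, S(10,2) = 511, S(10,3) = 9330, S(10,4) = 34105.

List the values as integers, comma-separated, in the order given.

row 11: T[11][1]=1·1+0=1  T[11][2]=2·511+1=1023  T[11][3]=3·9330+511=28501  T[11][4]=4·34105+9330=145750
row 12: T[12][1]=1·1+0=1  T[12][2]=2·1023+1=2047  T[12][3]=3·28501+1023=86526  T[12][4]=4·145750+28501=611501
row 13: T[13][1]=1·1+0=1  T[13][2]=2·2047+1=4095  T[13][3]=3·86526+2047=261625  T[13][4]=4·611501+86526=2532530
row 14: T[14][2]=2·4095+1=8191  T[14][3]=3·261625+4095=788970  T[14][4]=4·2532530+261625=10391745
Read S(14,2) = 8191, S(14,3) = 788970, S(14,4) = 10391745.

8191, 788970, 10391745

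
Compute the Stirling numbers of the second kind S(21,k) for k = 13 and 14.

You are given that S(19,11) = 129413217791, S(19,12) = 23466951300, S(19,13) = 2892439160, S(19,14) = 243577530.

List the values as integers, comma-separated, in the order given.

i=20: T(20,12)=129413217791+12·23466951300=411016633391 | T(20,13)=23466951300+13·2892439160=61068660380 | T(20,14)=2892439160+14·243577530=6302524580
i=21: T(21,13)=411016633391+13·61068660380=1204909218331 | T(21,14)=61068660380+14·6302524580=149304004500
Read S(21,13) = 1204909218331, S(21,14) = 149304004500.

1204909218331, 149304004500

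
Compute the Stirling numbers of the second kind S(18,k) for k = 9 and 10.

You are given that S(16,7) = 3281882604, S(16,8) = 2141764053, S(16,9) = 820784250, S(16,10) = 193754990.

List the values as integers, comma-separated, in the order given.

[17] T[17,8]:8*2141764053+3281882604=20415995028 · T[17,9]:9*820784250+2141764053=9528822303 · T[17,10]:10*193754990+820784250=2758334150
[18] T[18,9]:9*9528822303+20415995028=106175395755 · T[18,10]:10*2758334150+9528822303=37112163803
Read S(18,9) = 106175395755, S(18,10) = 37112163803.

106175395755, 37112163803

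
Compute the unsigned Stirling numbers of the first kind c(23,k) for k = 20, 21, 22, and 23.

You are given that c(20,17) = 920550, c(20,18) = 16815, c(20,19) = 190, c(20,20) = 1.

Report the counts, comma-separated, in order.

i=21: T(21,18)=920550+20·16815=1256850 | T(21,19)=16815+20·190=20615 | T(21,20)=190+20·1=210 | T(21,21)=1+20·0=1
i=22: T(22,19)=1256850+21·20615=1689765 | T(22,20)=20615+21·210=25025 | T(22,21)=210+21·1=231 | T(22,22)=1+21·0=1
i=23: T(23,20)=1689765+22·25025=2240315 | T(23,21)=25025+22·231=30107 | T(23,22)=231+22·1=253 | T(23,23)=1+22·0=1
Read c(23,20) = 2240315, c(23,21) = 30107, c(23,22) = 253, c(23,23) = 1.

2240315, 30107, 253, 1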